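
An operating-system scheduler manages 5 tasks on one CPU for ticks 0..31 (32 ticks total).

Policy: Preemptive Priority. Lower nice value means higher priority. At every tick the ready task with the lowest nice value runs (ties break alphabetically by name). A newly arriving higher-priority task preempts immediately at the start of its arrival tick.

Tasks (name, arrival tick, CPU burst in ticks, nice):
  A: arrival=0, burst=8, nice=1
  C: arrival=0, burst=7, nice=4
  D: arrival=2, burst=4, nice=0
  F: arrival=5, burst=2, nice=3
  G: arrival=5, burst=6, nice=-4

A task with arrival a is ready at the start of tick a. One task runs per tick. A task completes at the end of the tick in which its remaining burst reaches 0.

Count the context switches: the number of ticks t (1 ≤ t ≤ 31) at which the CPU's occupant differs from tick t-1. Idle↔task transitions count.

t=0: ready={A,C} → run A
t=1: ready={A,C} → run A
t=2: ready={A,C,D} → run D
t=3: ready={A,C,D} → run D
t=4: ready={A,C,D} → run D
t=5: ready={A,C,D,F,G} → run G
t=6: ready={A,C,D,F,G} → run G
t=7: ready={A,C,D,F,G} → run G
t=8: ready={A,C,D,F,G} → run G
t=9: ready={A,C,D,F,G} → run G
t=10: ready={A,C,D,F,G} → run G
t=11: ready={A,C,D,F} → run D
t=12: ready={A,C,F} → run A
t=13: ready={A,C,F} → run A
t=14: ready={A,C,F} → run A
t=15: ready={A,C,F} → run A
t=16: ready={A,C,F} → run A
t=17: ready={A,C,F} → run A
t=18: ready={C,F} → run F
t=19: ready={C,F} → run F
t=20: ready={C} → run C
t=21: ready={C} → run C
t=22: ready={C} → run C
t=23: ready={C} → run C
t=24: ready={C} → run C
t=25: ready={C} → run C
t=26: ready={C} → run C
t=27: (idle)
t=28: (idle)
t=29: (idle)
t=30: (idle)
t=31: (idle)

context switches = 7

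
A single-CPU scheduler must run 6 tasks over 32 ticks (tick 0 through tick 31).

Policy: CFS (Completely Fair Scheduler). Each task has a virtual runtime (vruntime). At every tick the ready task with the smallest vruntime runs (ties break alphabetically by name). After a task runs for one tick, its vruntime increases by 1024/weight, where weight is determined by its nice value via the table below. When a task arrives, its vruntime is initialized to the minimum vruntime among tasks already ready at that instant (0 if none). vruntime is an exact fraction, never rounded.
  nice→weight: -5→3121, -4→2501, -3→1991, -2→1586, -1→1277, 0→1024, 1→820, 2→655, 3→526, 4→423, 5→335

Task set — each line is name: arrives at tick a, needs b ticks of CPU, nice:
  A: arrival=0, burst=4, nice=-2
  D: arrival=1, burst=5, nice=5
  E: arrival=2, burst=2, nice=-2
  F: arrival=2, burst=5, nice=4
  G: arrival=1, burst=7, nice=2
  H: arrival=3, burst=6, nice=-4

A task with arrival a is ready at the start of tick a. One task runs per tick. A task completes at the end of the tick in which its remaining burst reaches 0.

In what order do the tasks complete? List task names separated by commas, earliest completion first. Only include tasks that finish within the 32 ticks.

t=0: vr[A=0] → run A
t=1: vr[A=512/793 D=512/793 G=512/793] → run A
t=2: vr[A=1024/793 D=512/793 E=512/793 F=512/793 G=512/793] → run D
t=3: vr[A=1024/793 D=983552/265655 E=512/793 F=512/793 G=512/793 H=512/793] → run E
t=4: vr[A=1024/793 D=983552/265655 E=1024/793 F=512/793 G=512/793 H=512/793] → run F
t=5: vr[A=1024/793 D=983552/265655 E=1024/793 F=1028608/335439 G=512/793 H=512/793] → run G
t=6: vr[A=1024/793 D=983552/265655 E=1024/793 F=1028608/335439 G=1147392/519415 H=512/793] → run H
t=7: vr[A=1024/793 D=983552/265655 E=1024/793 F=1028608/335439 G=1147392/519415 H=34304/32513] → run H
t=8: vr[A=1024/793 D=983552/265655 E=1024/793 F=1028608/335439 G=1147392/519415 H=47616/32513] → run A
t=9: vr[A=1536/793 D=983552/265655 E=1024/793 F=1028608/335439 G=1147392/519415 H=47616/32513] → run E
t=10: vr[A=1536/793 D=983552/265655 F=1028608/335439 G=1147392/519415 H=47616/32513] → run H
t=11: vr[A=1536/793 D=983552/265655 F=1028608/335439 G=1147392/519415 H=60928/32513] → run H
t=12: vr[A=1536/793 D=983552/265655 F=1028608/335439 G=1147392/519415 H=74240/32513] → run A
t=13: vr[D=983552/265655 F=1028608/335439 G=1147392/519415 H=74240/32513] → run G
t=14: vr[D=983552/265655 F=1028608/335439 G=1959424/519415 H=74240/32513] → run H
t=15: vr[D=983552/265655 F=1028608/335439 G=1959424/519415 H=87552/32513] → run H
t=16: vr[D=983552/265655 F=1028608/335439 G=1959424/519415] → run F
t=17: vr[D=983552/265655 F=1840640/335439 G=1959424/519415] → run D
t=18: vr[D=1795584/265655 F=1840640/335439 G=1959424/519415] → run G
t=19: vr[D=1795584/265655 F=1840640/335439 G=2771456/519415] → run G
t=20: vr[D=1795584/265655 F=1840640/335439 G=3583488/519415] → run F
t=21: vr[D=1795584/265655 F=884224/111813 G=3583488/519415] → run D
t=22: vr[D=2607616/265655 F=884224/111813 G=3583488/519415] → run G
t=23: vr[D=2607616/265655 F=884224/111813 G=879104/103883] → run F
t=24: vr[D=2607616/265655 F=3464704/335439 G=879104/103883] → run G
t=25: vr[D=2607616/265655 F=3464704/335439 G=5207552/519415] → run D
t=26: vr[D=3419648/265655 F=3464704/335439 G=5207552/519415] → run G
t=27: vr[D=3419648/265655 F=3464704/335439] → run F
t=28: vr[D=3419648/265655] → run D
t=29: (idle)
t=30: (idle)
t=31: (idle)

completion order = E, A, H, G, F, D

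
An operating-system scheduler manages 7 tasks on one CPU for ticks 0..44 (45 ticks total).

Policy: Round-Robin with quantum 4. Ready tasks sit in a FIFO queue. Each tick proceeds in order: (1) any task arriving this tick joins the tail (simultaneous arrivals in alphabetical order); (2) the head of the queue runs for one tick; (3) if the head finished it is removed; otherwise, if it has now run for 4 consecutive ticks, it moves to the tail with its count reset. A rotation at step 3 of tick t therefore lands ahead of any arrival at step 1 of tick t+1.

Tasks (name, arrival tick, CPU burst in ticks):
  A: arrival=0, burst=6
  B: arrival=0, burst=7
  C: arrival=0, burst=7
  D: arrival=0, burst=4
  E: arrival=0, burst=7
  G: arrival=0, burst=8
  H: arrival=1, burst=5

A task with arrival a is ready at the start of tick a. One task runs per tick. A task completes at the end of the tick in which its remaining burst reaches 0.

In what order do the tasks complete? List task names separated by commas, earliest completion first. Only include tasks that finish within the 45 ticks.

t=0: queue=[A,B,C,D,E,G] q_used=0 → run A
t=1: queue=[A,B,C,D,E,G,H] q_used=1 → run A
t=2: queue=[A,B,C,D,E,G,H] q_used=2 → run A
t=3: queue=[A,B,C,D,E,G,H] q_used=3 → run A
t=4: queue=[B,C,D,E,G,H,A] q_used=0 → run B
t=5: queue=[B,C,D,E,G,H,A] q_used=1 → run B
t=6: queue=[B,C,D,E,G,H,A] q_used=2 → run B
t=7: queue=[B,C,D,E,G,H,A] q_used=3 → run B
t=8: queue=[C,D,E,G,H,A,B] q_used=0 → run C
t=9: queue=[C,D,E,G,H,A,B] q_used=1 → run C
t=10: queue=[C,D,E,G,H,A,B] q_used=2 → run C
t=11: queue=[C,D,E,G,H,A,B] q_used=3 → run C
t=12: queue=[D,E,G,H,A,B,C] q_used=0 → run D
t=13: queue=[D,E,G,H,A,B,C] q_used=1 → run D
t=14: queue=[D,E,G,H,A,B,C] q_used=2 → run D
t=15: queue=[D,E,G,H,A,B,C] q_used=3 → run D
t=16: queue=[E,G,H,A,B,C] q_used=0 → run E
t=17: queue=[E,G,H,A,B,C] q_used=1 → run E
t=18: queue=[E,G,H,A,B,C] q_used=2 → run E
t=19: queue=[E,G,H,A,B,C] q_used=3 → run E
t=20: queue=[G,H,A,B,C,E] q_used=0 → run G
t=21: queue=[G,H,A,B,C,E] q_used=1 → run G
t=22: queue=[G,H,A,B,C,E] q_used=2 → run G
t=23: queue=[G,H,A,B,C,E] q_used=3 → run G
t=24: queue=[H,A,B,C,E,G] q_used=0 → run H
t=25: queue=[H,A,B,C,E,G] q_used=1 → run H
t=26: queue=[H,A,B,C,E,G] q_used=2 → run H
t=27: queue=[H,A,B,C,E,G] q_used=3 → run H
t=28: queue=[A,B,C,E,G,H] q_used=0 → run A
t=29: queue=[A,B,C,E,G,H] q_used=1 → run A
t=30: queue=[B,C,E,G,H] q_used=0 → run B
t=31: queue=[B,C,E,G,H] q_used=1 → run B
t=32: queue=[B,C,E,G,H] q_used=2 → run B
t=33: queue=[C,E,G,H] q_used=0 → run C
t=34: queue=[C,E,G,H] q_used=1 → run C
t=35: queue=[C,E,G,H] q_used=2 → run C
t=36: queue=[E,G,H] q_used=0 → run E
t=37: queue=[E,G,H] q_used=1 → run E
t=38: queue=[E,G,H] q_used=2 → run E
t=39: queue=[G,H] q_used=0 → run G
t=40: queue=[G,H] q_used=1 → run G
t=41: queue=[G,H] q_used=2 → run G
t=42: queue=[G,H] q_used=3 → run G
t=43: queue=[H] q_used=0 → run H
t=44: (idle)

completion order = D, A, B, C, E, G, H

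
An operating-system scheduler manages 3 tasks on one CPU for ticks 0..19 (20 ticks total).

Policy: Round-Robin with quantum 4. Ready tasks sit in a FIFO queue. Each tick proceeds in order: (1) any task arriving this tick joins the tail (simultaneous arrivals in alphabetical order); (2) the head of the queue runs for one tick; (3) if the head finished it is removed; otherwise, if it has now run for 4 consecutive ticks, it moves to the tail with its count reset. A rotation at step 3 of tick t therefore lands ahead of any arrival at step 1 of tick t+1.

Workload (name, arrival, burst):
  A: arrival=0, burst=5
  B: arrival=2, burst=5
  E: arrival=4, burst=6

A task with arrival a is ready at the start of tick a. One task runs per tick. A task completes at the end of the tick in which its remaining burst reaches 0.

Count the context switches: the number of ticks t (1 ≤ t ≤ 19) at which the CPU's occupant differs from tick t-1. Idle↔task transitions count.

t=0: queue=[A] q_used=0 → run A
t=1: queue=[A] q_used=1 → run A
t=2: queue=[A,B] q_used=2 → run A
t=3: queue=[A,B] q_used=3 → run A
t=4: queue=[B,A,E] q_used=0 → run B
t=5: queue=[B,A,E] q_used=1 → run B
t=6: queue=[B,A,E] q_used=2 → run B
t=7: queue=[B,A,E] q_used=3 → run B
t=8: queue=[A,E,B] q_used=0 → run A
t=9: queue=[E,B] q_used=0 → run E
t=10: queue=[E,B] q_used=1 → run E
t=11: queue=[E,B] q_used=2 → run E
t=12: queue=[E,B] q_used=3 → run E
t=13: queue=[B,E] q_used=0 → run B
t=14: queue=[E] q_used=0 → run E
t=15: queue=[E] q_used=1 → run E
t=16: (idle)
t=17: (idle)
t=18: (idle)
t=19: (idle)

context switches = 6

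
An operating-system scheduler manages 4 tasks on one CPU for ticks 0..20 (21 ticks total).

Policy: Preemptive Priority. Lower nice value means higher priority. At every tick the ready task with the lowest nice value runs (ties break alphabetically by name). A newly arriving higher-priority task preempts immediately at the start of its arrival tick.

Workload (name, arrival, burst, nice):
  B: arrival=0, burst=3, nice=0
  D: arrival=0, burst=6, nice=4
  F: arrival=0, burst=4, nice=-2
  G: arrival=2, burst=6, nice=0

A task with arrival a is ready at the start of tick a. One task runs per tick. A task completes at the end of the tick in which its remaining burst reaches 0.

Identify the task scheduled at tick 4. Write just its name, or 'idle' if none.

t=0: ready={B,D,F} → run F
t=1: ready={B,D,F} → run F
t=2: ready={B,D,F,G} → run F
t=3: ready={B,D,F,G} → run F
t=4: ready={B,D,G} → run B
t=5: ready={B,D,G} → run B
t=6: ready={B,D,G} → run B
t=7: ready={D,G} → run G
t=8: ready={D,G} → run G
t=9: ready={D,G} → run G
t=10: ready={D,G} → run G
t=11: ready={D,G} → run G
t=12: ready={D,G} → run G
t=13: ready={D} → run D
t=14: ready={D} → run D
t=15: ready={D} → run D
t=16: ready={D} → run D
t=17: ready={D} → run D
t=18: ready={D} → run D
t=19: (idle)
t=20: (idle)

running at tick 4 = B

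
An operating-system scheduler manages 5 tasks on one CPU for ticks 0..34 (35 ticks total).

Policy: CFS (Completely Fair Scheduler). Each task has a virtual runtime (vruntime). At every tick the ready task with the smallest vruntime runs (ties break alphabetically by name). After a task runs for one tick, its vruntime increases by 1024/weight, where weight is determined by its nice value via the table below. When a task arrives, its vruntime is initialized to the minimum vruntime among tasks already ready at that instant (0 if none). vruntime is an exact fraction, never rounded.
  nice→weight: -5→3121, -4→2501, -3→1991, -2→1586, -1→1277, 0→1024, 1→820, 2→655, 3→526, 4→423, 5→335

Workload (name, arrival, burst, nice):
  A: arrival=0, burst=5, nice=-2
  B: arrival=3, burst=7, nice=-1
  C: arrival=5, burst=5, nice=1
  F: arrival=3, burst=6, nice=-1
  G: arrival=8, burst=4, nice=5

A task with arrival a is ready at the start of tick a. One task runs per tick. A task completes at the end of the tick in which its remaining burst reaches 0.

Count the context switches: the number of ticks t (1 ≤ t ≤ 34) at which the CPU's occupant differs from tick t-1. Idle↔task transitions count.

t=0: vr[A=0] → run A
t=1: vr[A=512/793] → run A
t=2: vr[A=1024/793] → run A
t=3: vr[A=1536/793 B=1536/793 F=1536/793] → run A
t=4: vr[A=2048/793 B=1536/793 F=1536/793] → run B
t=5: vr[A=2048/793 B=2773504/1012661 C=1536/793 F=1536/793] → run C
t=6: vr[A=2048/793 B=2773504/1012661 C=517888/162565 F=1536/793] → run F
t=7: vr[A=2048/793 B=2773504/1012661 C=517888/162565 F=2773504/1012661] → run A
t=8: vr[B=2773504/1012661 C=517888/162565 F=2773504/1012661 G=2773504/1012661] → run B
t=9: vr[B=3585536/1012661 C=517888/162565 F=2773504/1012661 G=2773504/1012661] → run F
t=10: vr[B=3585536/1012661 C=517888/162565 F=3585536/1012661 G=2773504/1012661] → run G
t=11: vr[B=3585536/1012661 C=517888/162565 F=3585536/1012661 G=1966088704/339241435] → run C
t=12: vr[B=3585536/1012661 C=720896/162565 F=3585536/1012661 G=1966088704/339241435] → run B
t=13: vr[B=4397568/1012661 C=720896/162565 F=3585536/1012661 G=1966088704/339241435] → run F
t=14: vr[B=4397568/1012661 C=720896/162565 F=4397568/1012661 G=1966088704/339241435] → run B
t=15: vr[B=5209600/1012661 C=720896/162565 F=4397568/1012661 G=1966088704/339241435] → run F
t=16: vr[B=5209600/1012661 C=720896/162565 F=5209600/1012661 G=1966088704/339241435] → run C
t=17: vr[B=5209600/1012661 C=923904/162565 F=5209600/1012661 G=1966088704/339241435] → run B
t=18: vr[B=6021632/1012661 C=923904/162565 F=5209600/1012661 G=1966088704/339241435] → run F
t=19: vr[B=6021632/1012661 C=923904/162565 F=6021632/1012661 G=1966088704/339241435] → run C
t=20: vr[B=6021632/1012661 C=1126912/162565 F=6021632/1012661 G=1966088704/339241435] → run G
t=21: vr[B=6021632/1012661 C=1126912/162565 F=6021632/1012661 G=3003053568/339241435] → run B
t=22: vr[B=6833664/1012661 C=1126912/162565 F=6021632/1012661 G=3003053568/339241435] → run F
t=23: vr[B=6833664/1012661 C=1126912/162565 G=3003053568/339241435] → run B
t=24: vr[C=1126912/162565 G=3003053568/339241435] → run C
t=25: vr[G=3003053568/339241435] → run G
t=26: vr[G=4040018432/339241435] → run G
t=27: (idle)
t=28: (idle)
t=29: (idle)
t=30: (idle)
t=31: (idle)
t=32: (idle)
t=33: (idle)
t=34: (idle)

context switches = 23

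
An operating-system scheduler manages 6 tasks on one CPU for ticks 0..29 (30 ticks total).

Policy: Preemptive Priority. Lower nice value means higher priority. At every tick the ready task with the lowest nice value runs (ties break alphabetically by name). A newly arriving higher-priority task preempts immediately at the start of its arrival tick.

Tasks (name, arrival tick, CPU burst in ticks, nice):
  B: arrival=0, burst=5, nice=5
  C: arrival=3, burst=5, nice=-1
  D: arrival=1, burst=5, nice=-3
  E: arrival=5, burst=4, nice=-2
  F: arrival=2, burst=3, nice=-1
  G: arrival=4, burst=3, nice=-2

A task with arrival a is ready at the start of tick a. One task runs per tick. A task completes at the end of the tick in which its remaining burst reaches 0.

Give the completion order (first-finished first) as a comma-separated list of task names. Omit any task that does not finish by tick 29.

completion order = D, E, G, C, F, B

t=0: ready={B} → run B
t=1: ready={B,D} → run D
t=2: ready={B,D,F} → run D
t=3: ready={B,C,D,F} → run D
t=4: ready={B,C,D,F,G} → run D
t=5: ready={B,C,D,E,F,G} → run D
t=6: ready={B,C,E,F,G} → run E
t=7: ready={B,C,E,F,G} → run E
t=8: ready={B,C,E,F,G} → run E
t=9: ready={B,C,E,F,G} → run E
t=10: ready={B,C,F,G} → run G
t=11: ready={B,C,F,G} → run G
t=12: ready={B,C,F,G} → run G
t=13: ready={B,C,F} → run C
t=14: ready={B,C,F} → run C
t=15: ready={B,C,F} → run C
t=16: ready={B,C,F} → run C
t=17: ready={B,C,F} → run C
t=18: ready={B,F} → run F
t=19: ready={B,F} → run F
t=20: ready={B,F} → run F
t=21: ready={B} → run B
t=22: ready={B} → run B
t=23: ready={B} → run B
t=24: ready={B} → run B
t=25: (idle)
t=26: (idle)
t=27: (idle)
t=28: (idle)
t=29: (idle)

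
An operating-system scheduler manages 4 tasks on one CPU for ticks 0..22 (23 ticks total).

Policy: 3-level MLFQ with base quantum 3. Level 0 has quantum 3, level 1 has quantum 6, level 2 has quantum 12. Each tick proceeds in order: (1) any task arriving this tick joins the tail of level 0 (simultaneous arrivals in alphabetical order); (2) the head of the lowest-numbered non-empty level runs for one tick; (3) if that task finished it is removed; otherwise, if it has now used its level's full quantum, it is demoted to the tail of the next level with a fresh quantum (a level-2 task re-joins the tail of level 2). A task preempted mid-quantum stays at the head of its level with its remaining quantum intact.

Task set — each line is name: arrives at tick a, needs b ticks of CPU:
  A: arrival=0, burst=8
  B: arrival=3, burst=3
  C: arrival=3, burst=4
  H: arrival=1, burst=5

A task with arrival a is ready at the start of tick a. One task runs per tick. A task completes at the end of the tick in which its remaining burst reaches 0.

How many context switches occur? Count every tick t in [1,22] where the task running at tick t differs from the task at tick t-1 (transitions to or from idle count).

t=0: L0/L1/L2 = A/-/- → run A
t=1: L0/L1/L2 = AH/-/- → run A
t=2: L0/L1/L2 = AH/-/- → run A
t=3: L0/L1/L2 = HBC/A/- → run H
t=4: L0/L1/L2 = HBC/A/- → run H
t=5: L0/L1/L2 = HBC/A/- → run H
t=6: L0/L1/L2 = BC/AH/- → run B
t=7: L0/L1/L2 = BC/AH/- → run B
t=8: L0/L1/L2 = BC/AH/- → run B
t=9: L0/L1/L2 = C/AH/- → run C
t=10: L0/L1/L2 = C/AH/- → run C
t=11: L0/L1/L2 = C/AH/- → run C
t=12: L0/L1/L2 = -/AHC/- → run A
t=13: L0/L1/L2 = -/AHC/- → run A
t=14: L0/L1/L2 = -/AHC/- → run A
t=15: L0/L1/L2 = -/AHC/- → run A
t=16: L0/L1/L2 = -/AHC/- → run A
t=17: L0/L1/L2 = -/HC/- → run H
t=18: L0/L1/L2 = -/HC/- → run H
t=19: L0/L1/L2 = -/C/- → run C
t=20: (idle)
t=21: (idle)
t=22: (idle)

context switches = 7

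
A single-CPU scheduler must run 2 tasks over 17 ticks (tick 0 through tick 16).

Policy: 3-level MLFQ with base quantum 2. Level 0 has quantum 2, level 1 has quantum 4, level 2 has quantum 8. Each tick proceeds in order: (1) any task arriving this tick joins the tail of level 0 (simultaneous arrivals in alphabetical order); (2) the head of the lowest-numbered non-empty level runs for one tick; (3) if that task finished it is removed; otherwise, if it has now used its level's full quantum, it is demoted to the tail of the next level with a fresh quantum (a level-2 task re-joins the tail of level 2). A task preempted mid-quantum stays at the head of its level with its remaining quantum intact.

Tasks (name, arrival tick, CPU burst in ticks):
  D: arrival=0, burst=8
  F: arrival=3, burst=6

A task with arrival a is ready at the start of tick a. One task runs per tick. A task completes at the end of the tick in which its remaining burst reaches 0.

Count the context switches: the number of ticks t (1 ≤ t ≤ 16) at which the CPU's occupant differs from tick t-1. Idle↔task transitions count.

t=0: L0/L1/L2 = D/-/- → run D
t=1: L0/L1/L2 = D/-/- → run D
t=2: L0/L1/L2 = -/D/- → run D
t=3: L0/L1/L2 = F/D/- → run F
t=4: L0/L1/L2 = F/D/- → run F
t=5: L0/L1/L2 = -/DF/- → run D
t=6: L0/L1/L2 = -/DF/- → run D
t=7: L0/L1/L2 = -/DF/- → run D
t=8: L0/L1/L2 = -/F/D → run F
t=9: L0/L1/L2 = -/F/D → run F
t=10: L0/L1/L2 = -/F/D → run F
t=11: L0/L1/L2 = -/F/D → run F
t=12: L0/L1/L2 = -/-/D → run D
t=13: L0/L1/L2 = -/-/D → run D
t=14: (idle)
t=15: (idle)
t=16: (idle)

context switches = 5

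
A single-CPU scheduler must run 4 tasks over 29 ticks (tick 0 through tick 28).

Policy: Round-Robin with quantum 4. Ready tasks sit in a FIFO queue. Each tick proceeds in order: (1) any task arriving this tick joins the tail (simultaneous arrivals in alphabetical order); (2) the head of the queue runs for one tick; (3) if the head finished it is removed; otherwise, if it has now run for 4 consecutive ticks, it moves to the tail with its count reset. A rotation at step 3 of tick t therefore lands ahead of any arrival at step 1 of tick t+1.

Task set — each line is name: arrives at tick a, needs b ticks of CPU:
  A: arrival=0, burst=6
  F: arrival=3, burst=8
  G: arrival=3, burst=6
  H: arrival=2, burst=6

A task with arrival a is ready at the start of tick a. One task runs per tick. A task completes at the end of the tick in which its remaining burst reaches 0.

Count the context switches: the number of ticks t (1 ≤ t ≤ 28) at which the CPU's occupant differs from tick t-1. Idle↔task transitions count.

t=0: queue=[A] q_used=0 → run A
t=1: queue=[A] q_used=1 → run A
t=2: queue=[A,H] q_used=2 → run A
t=3: queue=[A,H,F,G] q_used=3 → run A
t=4: queue=[H,F,G,A] q_used=0 → run H
t=5: queue=[H,F,G,A] q_used=1 → run H
t=6: queue=[H,F,G,A] q_used=2 → run H
t=7: queue=[H,F,G,A] q_used=3 → run H
t=8: queue=[F,G,A,H] q_used=0 → run F
t=9: queue=[F,G,A,H] q_used=1 → run F
t=10: queue=[F,G,A,H] q_used=2 → run F
t=11: queue=[F,G,A,H] q_used=3 → run F
t=12: queue=[G,A,H,F] q_used=0 → run G
t=13: queue=[G,A,H,F] q_used=1 → run G
t=14: queue=[G,A,H,F] q_used=2 → run G
t=15: queue=[G,A,H,F] q_used=3 → run G
t=16: queue=[A,H,F,G] q_used=0 → run A
t=17: queue=[A,H,F,G] q_used=1 → run A
t=18: queue=[H,F,G] q_used=0 → run H
t=19: queue=[H,F,G] q_used=1 → run H
t=20: queue=[F,G] q_used=0 → run F
t=21: queue=[F,G] q_used=1 → run F
t=22: queue=[F,G] q_used=2 → run F
t=23: queue=[F,G] q_used=3 → run F
t=24: queue=[G] q_used=0 → run G
t=25: queue=[G] q_used=1 → run G
t=26: (idle)
t=27: (idle)
t=28: (idle)

context switches = 8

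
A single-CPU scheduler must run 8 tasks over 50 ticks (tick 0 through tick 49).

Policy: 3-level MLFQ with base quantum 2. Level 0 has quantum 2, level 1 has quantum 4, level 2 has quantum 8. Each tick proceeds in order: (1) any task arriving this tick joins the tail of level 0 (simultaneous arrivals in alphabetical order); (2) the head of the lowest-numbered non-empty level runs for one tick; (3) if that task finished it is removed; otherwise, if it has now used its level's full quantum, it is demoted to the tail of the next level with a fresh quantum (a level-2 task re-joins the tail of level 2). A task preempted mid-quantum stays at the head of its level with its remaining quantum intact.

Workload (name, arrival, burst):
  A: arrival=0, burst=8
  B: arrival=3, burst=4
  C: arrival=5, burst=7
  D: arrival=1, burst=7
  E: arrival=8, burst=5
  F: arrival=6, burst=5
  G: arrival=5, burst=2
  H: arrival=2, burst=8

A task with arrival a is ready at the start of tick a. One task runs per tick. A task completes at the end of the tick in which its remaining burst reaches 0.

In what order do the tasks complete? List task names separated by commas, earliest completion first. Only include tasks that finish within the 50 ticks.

t=0: L0/L1/L2 = A/-/- → run A
t=1: L0/L1/L2 = AD/-/- → run A
t=2: L0/L1/L2 = DH/A/- → run D
t=3: L0/L1/L2 = DHB/A/- → run D
t=4: L0/L1/L2 = HB/AD/- → run H
t=5: L0/L1/L2 = HBCG/AD/- → run H
t=6: L0/L1/L2 = BCGF/ADH/- → run B
t=7: L0/L1/L2 = BCGF/ADH/- → run B
t=8: L0/L1/L2 = CGFE/ADHB/- → run C
t=9: L0/L1/L2 = CGFE/ADHB/- → run C
t=10: L0/L1/L2 = GFE/ADHBC/- → run G
t=11: L0/L1/L2 = GFE/ADHBC/- → run G
t=12: L0/L1/L2 = FE/ADHBC/- → run F
t=13: L0/L1/L2 = FE/ADHBC/- → run F
t=14: L0/L1/L2 = E/ADHBCF/- → run E
t=15: L0/L1/L2 = E/ADHBCF/- → run E
t=16: L0/L1/L2 = -/ADHBCFE/- → run A
t=17: L0/L1/L2 = -/ADHBCFE/- → run A
t=18: L0/L1/L2 = -/ADHBCFE/- → run A
t=19: L0/L1/L2 = -/ADHBCFE/- → run A
t=20: L0/L1/L2 = -/DHBCFE/A → run D
t=21: L0/L1/L2 = -/DHBCFE/A → run D
t=22: L0/L1/L2 = -/DHBCFE/A → run D
t=23: L0/L1/L2 = -/DHBCFE/A → run D
t=24: L0/L1/L2 = -/HBCFE/AD → run H
t=25: L0/L1/L2 = -/HBCFE/AD → run H
t=26: L0/L1/L2 = -/HBCFE/AD → run H
t=27: L0/L1/L2 = -/HBCFE/AD → run H
t=28: L0/L1/L2 = -/BCFE/ADH → run B
t=29: L0/L1/L2 = -/BCFE/ADH → run B
t=30: L0/L1/L2 = -/CFE/ADH → run C
t=31: L0/L1/L2 = -/CFE/ADH → run C
t=32: L0/L1/L2 = -/CFE/ADH → run C
t=33: L0/L1/L2 = -/CFE/ADH → run C
t=34: L0/L1/L2 = -/FE/ADHC → run F
t=35: L0/L1/L2 = -/FE/ADHC → run F
t=36: L0/L1/L2 = -/FE/ADHC → run F
t=37: L0/L1/L2 = -/E/ADHC → run E
t=38: L0/L1/L2 = -/E/ADHC → run E
t=39: L0/L1/L2 = -/E/ADHC → run E
t=40: L0/L1/L2 = -/-/ADHC → run A
t=41: L0/L1/L2 = -/-/ADHC → run A
t=42: L0/L1/L2 = -/-/DHC → run D
t=43: L0/L1/L2 = -/-/HC → run H
t=44: L0/L1/L2 = -/-/HC → run H
t=45: L0/L1/L2 = -/-/C → run C
t=46: (idle)
t=47: (idle)
t=48: (idle)
t=49: (idle)

completion order = G, B, F, E, A, D, H, C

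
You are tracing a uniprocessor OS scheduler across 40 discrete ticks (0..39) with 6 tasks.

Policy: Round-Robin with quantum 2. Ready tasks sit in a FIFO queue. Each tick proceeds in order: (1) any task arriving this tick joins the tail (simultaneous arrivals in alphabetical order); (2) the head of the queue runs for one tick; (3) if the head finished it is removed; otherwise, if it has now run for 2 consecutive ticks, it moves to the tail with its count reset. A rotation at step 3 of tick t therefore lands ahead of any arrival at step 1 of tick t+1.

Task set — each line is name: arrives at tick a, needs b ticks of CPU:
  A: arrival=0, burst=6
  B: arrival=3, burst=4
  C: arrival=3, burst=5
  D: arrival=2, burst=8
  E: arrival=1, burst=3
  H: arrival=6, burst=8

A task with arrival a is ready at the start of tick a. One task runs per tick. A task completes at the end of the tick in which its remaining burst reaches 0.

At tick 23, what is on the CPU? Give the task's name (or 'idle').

running at tick 23 = H

t=0: queue=[A] q_used=0 → run A
t=1: queue=[A,E] q_used=1 → run A
t=2: queue=[E,A,D] q_used=0 → run E
t=3: queue=[E,A,D,B,C] q_used=1 → run E
t=4: queue=[A,D,B,C,E] q_used=0 → run A
t=5: queue=[A,D,B,C,E] q_used=1 → run A
t=6: queue=[D,B,C,E,A,H] q_used=0 → run D
t=7: queue=[D,B,C,E,A,H] q_used=1 → run D
t=8: queue=[B,C,E,A,H,D] q_used=0 → run B
t=9: queue=[B,C,E,A,H,D] q_used=1 → run B
t=10: queue=[C,E,A,H,D,B] q_used=0 → run C
t=11: queue=[C,E,A,H,D,B] q_used=1 → run C
t=12: queue=[E,A,H,D,B,C] q_used=0 → run E
t=13: queue=[A,H,D,B,C] q_used=0 → run A
t=14: queue=[A,H,D,B,C] q_used=1 → run A
t=15: queue=[H,D,B,C] q_used=0 → run H
t=16: queue=[H,D,B,C] q_used=1 → run H
t=17: queue=[D,B,C,H] q_used=0 → run D
t=18: queue=[D,B,C,H] q_used=1 → run D
t=19: queue=[B,C,H,D] q_used=0 → run B
t=20: queue=[B,C,H,D] q_used=1 → run B
t=21: queue=[C,H,D] q_used=0 → run C
t=22: queue=[C,H,D] q_used=1 → run C
t=23: queue=[H,D,C] q_used=0 → run H
t=24: queue=[H,D,C] q_used=1 → run H
t=25: queue=[D,C,H] q_used=0 → run D
t=26: queue=[D,C,H] q_used=1 → run D
t=27: queue=[C,H,D] q_used=0 → run C
t=28: queue=[H,D] q_used=0 → run H
t=29: queue=[H,D] q_used=1 → run H
t=30: queue=[D,H] q_used=0 → run D
t=31: queue=[D,H] q_used=1 → run D
t=32: queue=[H] q_used=0 → run H
t=33: queue=[H] q_used=1 → run H
t=34: (idle)
t=35: (idle)
t=36: (idle)
t=37: (idle)
t=38: (idle)
t=39: (idle)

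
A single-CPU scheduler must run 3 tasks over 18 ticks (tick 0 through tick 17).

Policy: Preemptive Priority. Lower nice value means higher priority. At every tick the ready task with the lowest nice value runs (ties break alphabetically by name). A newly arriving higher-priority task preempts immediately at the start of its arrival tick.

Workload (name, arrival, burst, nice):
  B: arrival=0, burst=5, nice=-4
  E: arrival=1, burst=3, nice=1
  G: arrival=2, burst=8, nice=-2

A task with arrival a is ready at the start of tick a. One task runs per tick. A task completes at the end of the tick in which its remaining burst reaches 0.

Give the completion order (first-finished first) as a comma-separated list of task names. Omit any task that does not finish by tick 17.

t=0: ready={B} → run B
t=1: ready={B,E} → run B
t=2: ready={B,E,G} → run B
t=3: ready={B,E,G} → run B
t=4: ready={B,E,G} → run B
t=5: ready={E,G} → run G
t=6: ready={E,G} → run G
t=7: ready={E,G} → run G
t=8: ready={E,G} → run G
t=9: ready={E,G} → run G
t=10: ready={E,G} → run G
t=11: ready={E,G} → run G
t=12: ready={E,G} → run G
t=13: ready={E} → run E
t=14: ready={E} → run E
t=15: ready={E} → run E
t=16: (idle)
t=17: (idle)

completion order = B, G, E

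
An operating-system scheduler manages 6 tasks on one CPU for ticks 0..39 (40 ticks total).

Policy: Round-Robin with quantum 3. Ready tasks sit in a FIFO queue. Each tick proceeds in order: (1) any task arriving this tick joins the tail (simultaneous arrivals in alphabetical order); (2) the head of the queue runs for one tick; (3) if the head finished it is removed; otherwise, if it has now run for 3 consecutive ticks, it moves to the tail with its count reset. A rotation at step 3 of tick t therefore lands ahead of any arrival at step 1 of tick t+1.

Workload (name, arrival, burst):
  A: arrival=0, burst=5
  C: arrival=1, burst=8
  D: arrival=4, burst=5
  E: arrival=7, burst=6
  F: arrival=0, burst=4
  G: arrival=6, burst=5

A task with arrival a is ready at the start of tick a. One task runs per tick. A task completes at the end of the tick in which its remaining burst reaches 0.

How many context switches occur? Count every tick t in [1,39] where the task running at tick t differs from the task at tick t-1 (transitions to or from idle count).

t=0: queue=[A,F] q_used=0 → run A
t=1: queue=[A,F,C] q_used=1 → run A
t=2: queue=[A,F,C] q_used=2 → run A
t=3: queue=[F,C,A] q_used=0 → run F
t=4: queue=[F,C,A,D] q_used=1 → run F
t=5: queue=[F,C,A,D] q_used=2 → run F
t=6: queue=[C,A,D,F,G] q_used=0 → run C
t=7: queue=[C,A,D,F,G,E] q_used=1 → run C
t=8: queue=[C,A,D,F,G,E] q_used=2 → run C
t=9: queue=[A,D,F,G,E,C] q_used=0 → run A
t=10: queue=[A,D,F,G,E,C] q_used=1 → run A
t=11: queue=[D,F,G,E,C] q_used=0 → run D
t=12: queue=[D,F,G,E,C] q_used=1 → run D
t=13: queue=[D,F,G,E,C] q_used=2 → run D
t=14: queue=[F,G,E,C,D] q_used=0 → run F
t=15: queue=[G,E,C,D] q_used=0 → run G
t=16: queue=[G,E,C,D] q_used=1 → run G
t=17: queue=[G,E,C,D] q_used=2 → run G
t=18: queue=[E,C,D,G] q_used=0 → run E
t=19: queue=[E,C,D,G] q_used=1 → run E
t=20: queue=[E,C,D,G] q_used=2 → run E
t=21: queue=[C,D,G,E] q_used=0 → run C
t=22: queue=[C,D,G,E] q_used=1 → run C
t=23: queue=[C,D,G,E] q_used=2 → run C
t=24: queue=[D,G,E,C] q_used=0 → run D
t=25: queue=[D,G,E,C] q_used=1 → run D
t=26: queue=[G,E,C] q_used=0 → run G
t=27: queue=[G,E,C] q_used=1 → run G
t=28: queue=[E,C] q_used=0 → run E
t=29: queue=[E,C] q_used=1 → run E
t=30: queue=[E,C] q_used=2 → run E
t=31: queue=[C] q_used=0 → run C
t=32: queue=[C] q_used=1 → run C
t=33: (idle)
t=34: (idle)
t=35: (idle)
t=36: (idle)
t=37: (idle)
t=38: (idle)
t=39: (idle)

context switches = 13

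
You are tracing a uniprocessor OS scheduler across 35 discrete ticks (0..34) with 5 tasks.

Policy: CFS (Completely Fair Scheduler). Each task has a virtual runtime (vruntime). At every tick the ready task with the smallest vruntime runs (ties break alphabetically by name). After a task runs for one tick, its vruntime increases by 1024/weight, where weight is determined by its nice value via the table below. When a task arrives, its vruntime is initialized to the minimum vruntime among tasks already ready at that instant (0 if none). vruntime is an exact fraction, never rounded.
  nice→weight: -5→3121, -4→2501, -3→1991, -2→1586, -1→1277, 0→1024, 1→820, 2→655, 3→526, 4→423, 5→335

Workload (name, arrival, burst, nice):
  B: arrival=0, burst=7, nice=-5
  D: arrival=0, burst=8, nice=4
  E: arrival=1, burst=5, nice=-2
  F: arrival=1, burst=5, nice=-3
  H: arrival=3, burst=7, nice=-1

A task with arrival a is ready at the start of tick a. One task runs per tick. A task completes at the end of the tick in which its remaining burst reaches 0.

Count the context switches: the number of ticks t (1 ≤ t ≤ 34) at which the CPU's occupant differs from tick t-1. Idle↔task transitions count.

context switches = 25

t=0: vr[B=0 D=0] → run B
t=1: vr[B=1024/3121 D=0 E=0 F=0] → run D
t=2: vr[B=1024/3121 D=1024/423 E=0 F=0] → run E
t=3: vr[B=1024/3121 D=1024/423 E=512/793 F=0 H=0] → run F
t=4: vr[B=1024/3121 D=1024/423 E=512/793 F=1024/1991 H=0] → run H
t=5: vr[B=1024/3121 D=1024/423 E=512/793 F=1024/1991 H=1024/1277] → run B
t=6: vr[B=2048/3121 D=1024/423 E=512/793 F=1024/1991 H=1024/1277] → run F
t=7: vr[B=2048/3121 D=1024/423 E=512/793 F=2048/1991 H=1024/1277] → run E
t=8: vr[B=2048/3121 D=1024/423 E=1024/793 F=2048/1991 H=1024/1277] → run B
t=9: vr[B=3072/3121 D=1024/423 E=1024/793 F=2048/1991 H=1024/1277] → run H
t=10: vr[B=3072/3121 D=1024/423 E=1024/793 F=2048/1991 H=2048/1277] → run B
t=11: vr[B=4096/3121 D=1024/423 E=1024/793 F=2048/1991 H=2048/1277] → run F
t=12: vr[B=4096/3121 D=1024/423 E=1024/793 F=3072/1991 H=2048/1277] → run E
t=13: vr[B=4096/3121 D=1024/423 E=1536/793 F=3072/1991 H=2048/1277] → run B
t=14: vr[B=5120/3121 D=1024/423 E=1536/793 F=3072/1991 H=2048/1277] → run F
t=15: vr[B=5120/3121 D=1024/423 E=1536/793 F=4096/1991 H=2048/1277] → run H
t=16: vr[B=5120/3121 D=1024/423 E=1536/793 F=4096/1991 H=3072/1277] → run B
t=17: vr[B=6144/3121 D=1024/423 E=1536/793 F=4096/1991 H=3072/1277] → run E
t=18: vr[B=6144/3121 D=1024/423 E=2048/793 F=4096/1991 H=3072/1277] → run B
t=19: vr[D=1024/423 E=2048/793 F=4096/1991 H=3072/1277] → run F
t=20: vr[D=1024/423 E=2048/793 H=3072/1277] → run H
t=21: vr[D=1024/423 E=2048/793 H=4096/1277] → run D
t=22: vr[D=2048/423 E=2048/793 H=4096/1277] → run E
t=23: vr[D=2048/423 H=4096/1277] → run H
t=24: vr[D=2048/423 H=5120/1277] → run H
t=25: vr[D=2048/423 H=6144/1277] → run H
t=26: vr[D=2048/423] → run D
t=27: vr[D=1024/141] → run D
t=28: vr[D=4096/423] → run D
t=29: vr[D=5120/423] → run D
t=30: vr[D=2048/141] → run D
t=31: vr[D=7168/423] → run D
t=32: (idle)
t=33: (idle)
t=34: (idle)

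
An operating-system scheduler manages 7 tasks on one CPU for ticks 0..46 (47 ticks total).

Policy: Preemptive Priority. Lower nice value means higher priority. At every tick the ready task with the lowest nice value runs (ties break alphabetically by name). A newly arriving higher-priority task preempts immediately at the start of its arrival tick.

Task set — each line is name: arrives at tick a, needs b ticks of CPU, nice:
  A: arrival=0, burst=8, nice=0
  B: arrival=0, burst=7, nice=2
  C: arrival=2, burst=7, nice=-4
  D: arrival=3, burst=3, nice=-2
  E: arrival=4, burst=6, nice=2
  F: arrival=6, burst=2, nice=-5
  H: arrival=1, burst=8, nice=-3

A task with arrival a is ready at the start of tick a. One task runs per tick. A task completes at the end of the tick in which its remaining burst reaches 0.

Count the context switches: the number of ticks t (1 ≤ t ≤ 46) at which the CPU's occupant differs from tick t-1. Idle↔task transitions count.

context switches = 10

t=0: ready={A,B} → run A
t=1: ready={A,B,H} → run H
t=2: ready={A,B,C,H} → run C
t=3: ready={A,B,C,D,H} → run C
t=4: ready={A,B,C,D,E,H} → run C
t=5: ready={A,B,C,D,E,H} → run C
t=6: ready={A,B,C,D,E,F,H} → run F
t=7: ready={A,B,C,D,E,F,H} → run F
t=8: ready={A,B,C,D,E,H} → run C
t=9: ready={A,B,C,D,E,H} → run C
t=10: ready={A,B,C,D,E,H} → run C
t=11: ready={A,B,D,E,H} → run H
t=12: ready={A,B,D,E,H} → run H
t=13: ready={A,B,D,E,H} → run H
t=14: ready={A,B,D,E,H} → run H
t=15: ready={A,B,D,E,H} → run H
t=16: ready={A,B,D,E,H} → run H
t=17: ready={A,B,D,E,H} → run H
t=18: ready={A,B,D,E} → run D
t=19: ready={A,B,D,E} → run D
t=20: ready={A,B,D,E} → run D
t=21: ready={A,B,E} → run A
t=22: ready={A,B,E} → run A
t=23: ready={A,B,E} → run A
t=24: ready={A,B,E} → run A
t=25: ready={A,B,E} → run A
t=26: ready={A,B,E} → run A
t=27: ready={A,B,E} → run A
t=28: ready={B,E} → run B
t=29: ready={B,E} → run B
t=30: ready={B,E} → run B
t=31: ready={B,E} → run B
t=32: ready={B,E} → run B
t=33: ready={B,E} → run B
t=34: ready={B,E} → run B
t=35: ready={E} → run E
t=36: ready={E} → run E
t=37: ready={E} → run E
t=38: ready={E} → run E
t=39: ready={E} → run E
t=40: ready={E} → run E
t=41: (idle)
t=42: (idle)
t=43: (idle)
t=44: (idle)
t=45: (idle)
t=46: (idle)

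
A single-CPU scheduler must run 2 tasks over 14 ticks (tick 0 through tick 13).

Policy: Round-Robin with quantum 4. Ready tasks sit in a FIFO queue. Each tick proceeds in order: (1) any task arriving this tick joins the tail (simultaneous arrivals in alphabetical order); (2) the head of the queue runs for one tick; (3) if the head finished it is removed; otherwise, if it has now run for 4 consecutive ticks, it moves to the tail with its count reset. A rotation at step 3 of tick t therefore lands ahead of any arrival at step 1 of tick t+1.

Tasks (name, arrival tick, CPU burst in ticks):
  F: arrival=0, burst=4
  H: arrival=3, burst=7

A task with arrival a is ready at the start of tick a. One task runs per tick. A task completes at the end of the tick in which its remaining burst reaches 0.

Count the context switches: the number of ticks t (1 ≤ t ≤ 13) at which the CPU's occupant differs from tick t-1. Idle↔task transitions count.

t=0: queue=[F] q_used=0 → run F
t=1: queue=[F] q_used=1 → run F
t=2: queue=[F] q_used=2 → run F
t=3: queue=[F,H] q_used=3 → run F
t=4: queue=[H] q_used=0 → run H
t=5: queue=[H] q_used=1 → run H
t=6: queue=[H] q_used=2 → run H
t=7: queue=[H] q_used=3 → run H
t=8: queue=[H] q_used=0 → run H
t=9: queue=[H] q_used=1 → run H
t=10: queue=[H] q_used=2 → run H
t=11: (idle)
t=12: (idle)
t=13: (idle)

context switches = 2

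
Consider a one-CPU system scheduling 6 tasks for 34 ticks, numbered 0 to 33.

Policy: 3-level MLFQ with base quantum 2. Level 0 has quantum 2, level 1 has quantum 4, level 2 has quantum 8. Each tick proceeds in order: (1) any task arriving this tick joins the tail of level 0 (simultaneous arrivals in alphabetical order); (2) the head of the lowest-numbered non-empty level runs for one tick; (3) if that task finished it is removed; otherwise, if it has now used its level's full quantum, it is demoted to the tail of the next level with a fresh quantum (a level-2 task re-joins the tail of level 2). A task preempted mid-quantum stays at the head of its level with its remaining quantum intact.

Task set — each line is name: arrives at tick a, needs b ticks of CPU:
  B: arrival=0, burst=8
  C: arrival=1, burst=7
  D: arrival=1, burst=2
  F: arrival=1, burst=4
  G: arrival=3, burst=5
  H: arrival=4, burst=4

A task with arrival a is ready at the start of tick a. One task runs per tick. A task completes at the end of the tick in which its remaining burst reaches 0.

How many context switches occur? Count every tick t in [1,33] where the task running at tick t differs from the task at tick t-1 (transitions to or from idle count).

t=0: L0/L1/L2 = B/-/- → run B
t=1: L0/L1/L2 = BCDF/-/- → run B
t=2: L0/L1/L2 = CDF/B/- → run C
t=3: L0/L1/L2 = CDFG/B/- → run C
t=4: L0/L1/L2 = DFGH/BC/- → run D
t=5: L0/L1/L2 = DFGH/BC/- → run D
t=6: L0/L1/L2 = FGH/BC/- → run F
t=7: L0/L1/L2 = FGH/BC/- → run F
t=8: L0/L1/L2 = GH/BCF/- → run G
t=9: L0/L1/L2 = GH/BCF/- → run G
t=10: L0/L1/L2 = H/BCFG/- → run H
t=11: L0/L1/L2 = H/BCFG/- → run H
t=12: L0/L1/L2 = -/BCFGH/- → run B
t=13: L0/L1/L2 = -/BCFGH/- → run B
t=14: L0/L1/L2 = -/BCFGH/- → run B
t=15: L0/L1/L2 = -/BCFGH/- → run B
t=16: L0/L1/L2 = -/CFGH/B → run C
t=17: L0/L1/L2 = -/CFGH/B → run C
t=18: L0/L1/L2 = -/CFGH/B → run C
t=19: L0/L1/L2 = -/CFGH/B → run C
t=20: L0/L1/L2 = -/FGH/BC → run F
t=21: L0/L1/L2 = -/FGH/BC → run F
t=22: L0/L1/L2 = -/GH/BC → run G
t=23: L0/L1/L2 = -/GH/BC → run G
t=24: L0/L1/L2 = -/GH/BC → run G
t=25: L0/L1/L2 = -/H/BC → run H
t=26: L0/L1/L2 = -/H/BC → run H
t=27: L0/L1/L2 = -/-/BC → run B
t=28: L0/L1/L2 = -/-/BC → run B
t=29: L0/L1/L2 = -/-/C → run C
t=30: (idle)
t=31: (idle)
t=32: (idle)
t=33: (idle)

context switches = 13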